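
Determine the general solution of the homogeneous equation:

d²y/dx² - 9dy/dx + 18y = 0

Characteristic equation: r² - 9r + 18 = 0
Roots: r = 3, 6 (distinct real)
General solution: y = C₁e^(3x) + C₂e^(6x)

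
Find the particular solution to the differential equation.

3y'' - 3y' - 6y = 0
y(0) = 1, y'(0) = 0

General solution: y = C₁e^(2x) + C₂e^(-x)
Applying ICs: C₁ = 1/3, C₂ = 2/3
Particular solution: y = (1/3)e^(2x) + (2/3)e^(-x)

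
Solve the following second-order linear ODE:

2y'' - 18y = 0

Characteristic equation: 2r² - 18 = 0
Divide by 2: r² - 9 = 0
Roots: r = 3, -3 (distinct real)
General solution: y = C₁e^(3x) + C₂e^(-3x)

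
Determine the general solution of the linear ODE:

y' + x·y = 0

Using integrating factor method:

General solution: y = Ce^(-x^2/2)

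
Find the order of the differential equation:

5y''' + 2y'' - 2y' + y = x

The order is 3 (highest derivative is of order 3).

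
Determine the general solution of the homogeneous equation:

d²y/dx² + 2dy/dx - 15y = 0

Characteristic equation: r² + 2r - 15 = 0
Roots: r = 3, -5 (distinct real)
General solution: y = C₁e^(3x) + C₂e^(-5x)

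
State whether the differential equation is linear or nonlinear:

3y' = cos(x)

Linear (y and its derivatives appear to the first power only, no products of y terms)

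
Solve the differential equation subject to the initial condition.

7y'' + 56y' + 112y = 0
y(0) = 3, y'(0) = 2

General solution: y = (C₁ + C₂x)e^(-4x)
Repeated root r = -4
Applying ICs: C₁ = 3, C₂ = 14
Particular solution: y = (3 + 14x)e^(-4x)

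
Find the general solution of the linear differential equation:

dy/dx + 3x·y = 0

Using integrating factor method:

General solution: y = Ce^(-3x^2/2)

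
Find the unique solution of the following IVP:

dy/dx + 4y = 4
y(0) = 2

General solution: y = 1 + Ce^(-4x)
Applying y(0) = 2: C = 2 - 1 = 1
Particular solution: y = 1 + e^(-4x)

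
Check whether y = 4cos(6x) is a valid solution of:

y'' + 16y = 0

Verification:
y'' = -144cos(6x)
y'' + 16y ≠ 0 (frequency mismatch: got 36 instead of 16)

No, it is not a solution.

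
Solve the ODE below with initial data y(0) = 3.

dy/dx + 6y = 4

General solution: y = 2/3 + Ce^(-6x)
Applying y(0) = 3: C = 3 - 2/3 = 7/3
Particular solution: y = 2/3 + (7/3)e^(-6x)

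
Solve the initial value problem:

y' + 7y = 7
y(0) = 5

General solution: y = 1 + Ce^(-7x)
Applying y(0) = 5: C = 5 - 1 = 4
Particular solution: y = 1 + 4e^(-7x)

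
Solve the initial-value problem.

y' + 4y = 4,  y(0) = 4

General solution: y = 1 + Ce^(-4x)
Applying y(0) = 4: C = 4 - 1 = 3
Particular solution: y = 1 + 3e^(-4x)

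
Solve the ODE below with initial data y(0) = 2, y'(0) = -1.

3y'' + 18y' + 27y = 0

General solution: y = (C₁ + C₂x)e^(-3x)
Repeated root r = -3
Applying ICs: C₁ = 2, C₂ = 5
Particular solution: y = (2 + 5x)e^(-3x)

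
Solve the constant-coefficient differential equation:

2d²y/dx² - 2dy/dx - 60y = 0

Characteristic equation: 2r² - 2r - 60 = 0
Divide by 2: r² - r - 30 = 0
Roots: r = 6, -5 (distinct real)
General solution: y = C₁e^(6x) + C₂e^(-5x)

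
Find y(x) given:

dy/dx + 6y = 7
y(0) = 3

General solution: y = 7/6 + Ce^(-6x)
Applying y(0) = 3: C = 3 - 7/6 = 11/6
Particular solution: y = 7/6 + (11/6)e^(-6x)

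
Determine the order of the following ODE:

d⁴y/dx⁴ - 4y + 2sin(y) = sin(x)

The order is 4 (highest derivative is of order 4).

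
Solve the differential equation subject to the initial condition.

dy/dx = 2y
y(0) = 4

General solution: y = Ce^(2x)
Applying IC y(0) = 4:
Particular solution: y = 4e^(2x)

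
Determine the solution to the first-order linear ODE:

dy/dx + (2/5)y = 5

Using integrating factor method:

General solution: y = 25/2 + Ce^(-2x/5)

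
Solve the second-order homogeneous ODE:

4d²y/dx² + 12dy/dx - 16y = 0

Characteristic equation: 4r² + 12r - 16 = 0
Divide by 4: r² + 3r - 4 = 0
Roots: r = 1, -4 (distinct real)
General solution: y = C₁e^x + C₂e^(-4x)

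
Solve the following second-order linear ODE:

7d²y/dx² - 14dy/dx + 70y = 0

Characteristic equation: 7r² - 14r + 70 = 0
Divide by 7: r² - 2r + 10 = 0
Roots: r = 1 ± 3i (complex conjugates)
General solution: y = e^x(C₁cos(3x) + C₂sin(3x))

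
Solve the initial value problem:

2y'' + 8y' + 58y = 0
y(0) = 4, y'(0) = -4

General solution: y = e^(-2x)(C₁cos(5x) + C₂sin(5x))
Complex roots r = -2 ± 5i
Applying ICs: C₁ = 4, C₂ = 4/5
Particular solution: y = e^(-2x)(4cos(5x) + (4/5)sin(5x))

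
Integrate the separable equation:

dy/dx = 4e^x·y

Separating variables and integrating:
ln|y| = 4e^x + C

General solution: y = Ce^(4e^x)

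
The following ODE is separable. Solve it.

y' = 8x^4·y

Separating variables and integrating:
ln|y| = 8x^5/5 + C

General solution: y = Ce^(8x^5/5)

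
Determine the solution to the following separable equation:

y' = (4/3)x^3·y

Separating variables and integrating:
ln|y| = x^4/3 + C

General solution: y = Ce^(x^4/3)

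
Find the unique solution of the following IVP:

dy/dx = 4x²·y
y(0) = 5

General solution: y = Ce^(4x³/3)
Applying IC y(0) = 5:
Particular solution: y = 5e^(4x³/3)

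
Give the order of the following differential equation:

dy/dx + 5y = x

The order is 1 (highest derivative is of order 1).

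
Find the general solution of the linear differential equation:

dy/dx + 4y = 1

Using integrating factor method:

General solution: y = 1/4 + Ce^(-4x)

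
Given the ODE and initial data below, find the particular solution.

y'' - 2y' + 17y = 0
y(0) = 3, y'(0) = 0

General solution: y = e^x(C₁cos(4x) + C₂sin(4x))
Complex roots r = 1 ± 4i
Applying ICs: C₁ = 3, C₂ = -3/4
Particular solution: y = e^x(3cos(4x) - (3/4)sin(4x))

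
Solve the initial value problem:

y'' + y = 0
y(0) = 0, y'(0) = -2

General solution: y = C₁cos(x) + C₂sin(x)
Complex roots r = ±i
Applying ICs: C₁ = 0, C₂ = -2
Particular solution: y = -2sin(x)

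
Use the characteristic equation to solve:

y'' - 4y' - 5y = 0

Characteristic equation: r² - 4r - 5 = 0
Roots: r = 5, -1 (distinct real)
General solution: y = C₁e^(5x) + C₂e^(-x)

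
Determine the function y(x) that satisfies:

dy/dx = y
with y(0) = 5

General solution: y = Ce^x
Applying IC y(0) = 5:
Particular solution: y = 5e^x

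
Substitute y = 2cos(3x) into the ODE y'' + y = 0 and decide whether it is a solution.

Verification:
y'' = -18cos(3x)
y'' + y ≠ 0 (frequency mismatch: got 9 instead of 1)

No, it is not a solution.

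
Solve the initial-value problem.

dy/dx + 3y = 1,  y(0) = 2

General solution: y = 1/3 + Ce^(-3x)
Applying y(0) = 2: C = 2 - 1/3 = 5/3
Particular solution: y = 1/3 + (5/3)e^(-3x)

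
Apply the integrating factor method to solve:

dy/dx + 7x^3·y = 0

Using integrating factor method:

General solution: y = Ce^(-7x^4/4)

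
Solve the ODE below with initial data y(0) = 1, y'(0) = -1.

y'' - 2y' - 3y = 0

General solution: y = C₁e^(3x) + C₂e^(-x)
Applying ICs: C₁ = 0, C₂ = 1
Particular solution: y = e^(-x)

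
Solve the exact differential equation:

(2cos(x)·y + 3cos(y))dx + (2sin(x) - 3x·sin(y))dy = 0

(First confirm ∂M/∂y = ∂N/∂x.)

Verify exactness: ∂M/∂y = ∂N/∂x ✓
Find F(x,y) such that ∂F/∂x = M, ∂F/∂y = N
Solution: 2sin(x)·y + 3x·cos(y) = C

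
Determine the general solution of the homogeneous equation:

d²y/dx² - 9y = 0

Characteristic equation: r² - 9 = 0
Roots: r = 3, -3 (distinct real)
General solution: y = C₁e^(3x) + C₂e^(-3x)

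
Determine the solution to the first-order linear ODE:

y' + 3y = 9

Using integrating factor method:

General solution: y = 3 + Ce^(-3x)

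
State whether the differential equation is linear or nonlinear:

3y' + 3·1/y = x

Nonlinear (1/y term)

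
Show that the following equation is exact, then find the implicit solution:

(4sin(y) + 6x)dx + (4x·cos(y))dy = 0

Verify exactness: ∂M/∂y = ∂N/∂x ✓
Find F(x,y) such that ∂F/∂x = M, ∂F/∂y = N
Solution: 4x·sin(y) + 3x² = C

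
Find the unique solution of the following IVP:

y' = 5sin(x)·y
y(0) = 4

General solution: y = Ce^(-5cos(x))
Applying IC y(0) = 4:
Particular solution: y = 4e^(5(1-cos(x)))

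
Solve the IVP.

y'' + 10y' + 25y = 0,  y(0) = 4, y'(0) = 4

General solution: y = (C₁ + C₂x)e^(-5x)
Repeated root r = -5
Applying ICs: C₁ = 4, C₂ = 24
Particular solution: y = (4 + 24x)e^(-5x)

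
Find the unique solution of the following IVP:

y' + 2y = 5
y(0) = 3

General solution: y = 5/2 + Ce^(-2x)
Applying y(0) = 3: C = 3 - 5/2 = 1/2
Particular solution: y = 5/2 + (1/2)e^(-2x)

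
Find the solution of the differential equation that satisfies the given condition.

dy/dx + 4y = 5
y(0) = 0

General solution: y = 5/4 + Ce^(-4x)
Applying y(0) = 0: C = 0 - 5/4 = -5/4
Particular solution: y = 5/4 - (5/4)e^(-4x)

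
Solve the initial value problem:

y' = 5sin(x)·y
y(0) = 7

General solution: y = Ce^(-5cos(x))
Applying IC y(0) = 7:
Particular solution: y = 7e^(5(1-cos(x)))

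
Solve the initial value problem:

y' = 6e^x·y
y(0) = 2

General solution: y = Ce^(6e^x)
Applying IC y(0) = 2:
Particular solution: y = 2e^(6(e^x - 1))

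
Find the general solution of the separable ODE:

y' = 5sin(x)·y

Separating variables and integrating:
ln|y| = -5cos(x) + C

General solution: y = Ce^(-5cos(x))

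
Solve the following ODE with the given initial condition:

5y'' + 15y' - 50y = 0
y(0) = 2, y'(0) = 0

General solution: y = C₁e^(2x) + C₂e^(-5x)
Applying ICs: C₁ = 10/7, C₂ = 4/7
Particular solution: y = (10/7)e^(2x) + (4/7)e^(-5x)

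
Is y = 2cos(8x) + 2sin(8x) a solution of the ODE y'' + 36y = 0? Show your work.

Verification:
y'' = -128cos(8x) - 128sin(8x)
y'' + 36y ≠ 0 (frequency mismatch: got 64 instead of 36)

No, it is not a solution.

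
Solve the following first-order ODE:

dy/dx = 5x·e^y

Separating variables and integrating:
-e^(-y) = 5x²/2 + C

General solution: y = -ln(C - 5x²/2)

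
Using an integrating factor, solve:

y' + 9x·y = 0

Using integrating factor method:

General solution: y = Ce^(-9x^2/2)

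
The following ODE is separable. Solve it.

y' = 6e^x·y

Separating variables and integrating:
ln|y| = 6e^x + C

General solution: y = Ce^(6e^x)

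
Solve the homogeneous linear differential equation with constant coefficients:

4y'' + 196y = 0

Characteristic equation: 4r² + 196 = 0
Divide by 4: r² + 49 = 0
Roots: r = ±7i (complex conjugates)
General solution: y = C₁cos(7x) + C₂sin(7x)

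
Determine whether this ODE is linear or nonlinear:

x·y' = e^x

Linear (y and its derivatives appear to the first power only, no products of y terms)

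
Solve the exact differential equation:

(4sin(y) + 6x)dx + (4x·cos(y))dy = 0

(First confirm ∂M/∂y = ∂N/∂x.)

Verify exactness: ∂M/∂y = ∂N/∂x ✓
Find F(x,y) such that ∂F/∂x = M, ∂F/∂y = N
Solution: 4x·sin(y) + 3x² = C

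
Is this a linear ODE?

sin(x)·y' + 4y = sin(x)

Yes. Linear (y and its derivatives appear to the first power only, no products of y terms)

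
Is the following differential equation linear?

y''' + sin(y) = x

No. Nonlinear (sin(y) is nonlinear in y)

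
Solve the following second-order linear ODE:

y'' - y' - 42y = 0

Characteristic equation: r² - r - 42 = 0
Roots: r = 7, -6 (distinct real)
General solution: y = C₁e^(7x) + C₂e^(-6x)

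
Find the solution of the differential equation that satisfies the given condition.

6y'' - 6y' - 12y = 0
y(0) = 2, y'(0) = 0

General solution: y = C₁e^(2x) + C₂e^(-x)
Applying ICs: C₁ = 2/3, C₂ = 4/3
Particular solution: y = (2/3)e^(2x) + (4/3)e^(-x)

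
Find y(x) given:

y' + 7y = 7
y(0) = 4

General solution: y = 1 + Ce^(-7x)
Applying y(0) = 4: C = 4 - 1 = 3
Particular solution: y = 1 + 3e^(-7x)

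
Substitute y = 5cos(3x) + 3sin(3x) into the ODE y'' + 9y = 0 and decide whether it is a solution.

Verification:
y'' = -45cos(3x) - 27sin(3x)
y'' + 9y = 0 ✓

Yes, it is a solution.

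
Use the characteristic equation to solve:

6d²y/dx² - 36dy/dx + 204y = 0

Characteristic equation: 6r² - 36r + 204 = 0
Divide by 6: r² - 6r + 34 = 0
Roots: r = 3 ± 5i (complex conjugates)
General solution: y = e^(3x)(C₁cos(5x) + C₂sin(5x))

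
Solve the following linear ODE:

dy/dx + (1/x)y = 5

Using integrating factor method:

General solution: y = (5/2)x + C/x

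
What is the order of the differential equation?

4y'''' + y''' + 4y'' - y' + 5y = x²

The order is 4 (highest derivative is of order 4).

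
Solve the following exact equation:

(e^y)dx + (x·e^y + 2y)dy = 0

Verify exactness: ∂M/∂y = ∂N/∂x ✓
Find F(x,y) such that ∂F/∂x = M, ∂F/∂y = N
Solution: x·e^y + y² = C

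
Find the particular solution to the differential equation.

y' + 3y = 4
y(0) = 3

General solution: y = 4/3 + Ce^(-3x)
Applying y(0) = 3: C = 3 - 4/3 = 5/3
Particular solution: y = 4/3 + (5/3)e^(-3x)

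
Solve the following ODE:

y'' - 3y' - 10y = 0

Characteristic equation: r² - 3r - 10 = 0
Roots: r = 5, -2 (distinct real)
General solution: y = C₁e^(5x) + C₂e^(-2x)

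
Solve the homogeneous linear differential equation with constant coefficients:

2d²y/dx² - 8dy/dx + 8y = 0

Characteristic equation: 2r² - 8r + 8 = 0
Divide by 2: r² - 4r + 4 = 0
Factored: (r - 2)² = 0
Repeated root: r = 2
General solution: y = (C₁ + C₂x)e^(2x)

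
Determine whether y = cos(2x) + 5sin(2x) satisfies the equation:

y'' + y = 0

Verification:
y'' = -4cos(2x) - 20sin(2x)
y'' + y ≠ 0 (frequency mismatch: got 4 instead of 1)

No, it is not a solution.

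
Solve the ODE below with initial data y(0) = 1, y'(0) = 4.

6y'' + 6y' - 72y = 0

General solution: y = C₁e^(3x) + C₂e^(-4x)
Applying ICs: C₁ = 8/7, C₂ = -1/7
Particular solution: y = (8/7)e^(3x) - (1/7)e^(-4x)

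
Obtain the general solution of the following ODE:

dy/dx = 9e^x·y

Separating variables and integrating:
ln|y| = 9e^x + C

General solution: y = Ce^(9e^x)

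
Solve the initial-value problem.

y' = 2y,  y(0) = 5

General solution: y = Ce^(2x)
Applying IC y(0) = 5:
Particular solution: y = 5e^(2x)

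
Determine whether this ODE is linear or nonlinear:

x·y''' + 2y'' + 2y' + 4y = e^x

Linear (y and its derivatives appear to the first power only, no products of y terms)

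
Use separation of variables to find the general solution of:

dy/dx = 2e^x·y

Separating variables and integrating:
ln|y| = 2e^x + C

General solution: y = Ce^(2e^x)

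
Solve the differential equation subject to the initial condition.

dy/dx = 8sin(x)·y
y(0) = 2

General solution: y = Ce^(-8cos(x))
Applying IC y(0) = 2:
Particular solution: y = 2e^(8(1-cos(x)))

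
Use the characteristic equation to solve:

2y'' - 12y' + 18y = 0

Characteristic equation: 2r² - 12r + 18 = 0
Divide by 2: r² - 6r + 9 = 0
Factored: (r - 3)² = 0
Repeated root: r = 3
General solution: y = (C₁ + C₂x)e^(3x)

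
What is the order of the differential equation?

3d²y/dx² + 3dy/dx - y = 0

The order is 2 (highest derivative is of order 2).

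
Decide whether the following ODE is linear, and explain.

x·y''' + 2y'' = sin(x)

Linear (y and its derivatives appear to the first power only, no products of y terms)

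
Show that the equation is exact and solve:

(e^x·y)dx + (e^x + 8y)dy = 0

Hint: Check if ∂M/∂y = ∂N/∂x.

Verify exactness: ∂M/∂y = ∂N/∂x ✓
Find F(x,y) such that ∂F/∂x = M, ∂F/∂y = N
Solution: e^x·y + 4y² = C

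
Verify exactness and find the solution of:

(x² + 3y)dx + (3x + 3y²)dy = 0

Verify exactness: ∂M/∂y = ∂N/∂x ✓
Find F(x,y) such that ∂F/∂x = M, ∂F/∂y = N
Solution: x³/3 + 3xy + y³ = C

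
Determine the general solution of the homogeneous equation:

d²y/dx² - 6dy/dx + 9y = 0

Characteristic equation: r² - 6r + 9 = 0
Factored: (r - 3)² = 0
Repeated root: r = 3
General solution: y = (C₁ + C₂x)e^(3x)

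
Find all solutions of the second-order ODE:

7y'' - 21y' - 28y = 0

Characteristic equation: 7r² - 21r - 28 = 0
Divide by 7: r² - 3r - 4 = 0
Roots: r = 4, -1 (distinct real)
General solution: y = C₁e^(4x) + C₂e^(-x)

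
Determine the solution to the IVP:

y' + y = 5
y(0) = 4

General solution: y = 5 + Ce^(-x)
Applying y(0) = 4: C = 4 - 5 = -1
Particular solution: y = 5 - e^(-x)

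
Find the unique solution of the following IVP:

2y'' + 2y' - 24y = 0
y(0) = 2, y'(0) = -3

General solution: y = C₁e^(3x) + C₂e^(-4x)
Applying ICs: C₁ = 5/7, C₂ = 9/7
Particular solution: y = (5/7)e^(3x) + (9/7)e^(-4x)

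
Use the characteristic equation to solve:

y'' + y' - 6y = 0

Characteristic equation: r² + r - 6 = 0
Roots: r = 2, -3 (distinct real)
General solution: y = C₁e^(2x) + C₂e^(-3x)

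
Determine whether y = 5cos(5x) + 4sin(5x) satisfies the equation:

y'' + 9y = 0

Verification:
y'' = -125cos(5x) - 100sin(5x)
y'' + 9y ≠ 0 (frequency mismatch: got 25 instead of 9)

No, it is not a solution.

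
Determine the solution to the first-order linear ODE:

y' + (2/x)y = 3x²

Using integrating factor method:

General solution: y = (3/5)x^3 + Cx^(-2)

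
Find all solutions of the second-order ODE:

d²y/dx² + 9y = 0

Characteristic equation: r² + 9 = 0
Roots: r = ±3i (complex conjugates)
General solution: y = C₁cos(3x) + C₂sin(3x)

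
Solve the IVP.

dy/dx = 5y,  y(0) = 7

General solution: y = Ce^(5x)
Applying IC y(0) = 7:
Particular solution: y = 7e^(5x)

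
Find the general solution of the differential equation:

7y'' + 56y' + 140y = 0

Characteristic equation: 7r² + 56r + 140 = 0
Divide by 7: r² + 8r + 20 = 0
Roots: r = -4 ± 2i (complex conjugates)
General solution: y = e^(-4x)(C₁cos(2x) + C₂sin(2x))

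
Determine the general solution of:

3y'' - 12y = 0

Characteristic equation: 3r² - 12 = 0
Divide by 3: r² - 4 = 0
Roots: r = 2, -2 (distinct real)
General solution: y = C₁e^(2x) + C₂e^(-2x)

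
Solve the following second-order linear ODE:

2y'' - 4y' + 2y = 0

Characteristic equation: 2r² - 4r + 2 = 0
Divide by 2: r² - 2r + 1 = 0
Factored: (r - 1)² = 0
Repeated root: r = 1
General solution: y = (C₁ + C₂x)e^x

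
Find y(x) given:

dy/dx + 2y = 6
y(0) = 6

General solution: y = 3 + Ce^(-2x)
Applying y(0) = 6: C = 6 - 3 = 3
Particular solution: y = 3 + 3e^(-2x)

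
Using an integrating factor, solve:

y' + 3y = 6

Using integrating factor method:

General solution: y = 2 + Ce^(-3x)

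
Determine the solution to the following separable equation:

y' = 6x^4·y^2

Separating variables and integrating:
-1/y = 6x^5/5 + C

General solution: y^-1 = (-6/5)x^5 + C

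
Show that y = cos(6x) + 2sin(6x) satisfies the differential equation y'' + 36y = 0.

Verification:
y'' = -36cos(6x) - 72sin(6x)
y'' + 36y = 0 ✓

Yes, it is a solution.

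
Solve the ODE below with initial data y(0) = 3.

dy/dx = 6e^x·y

General solution: y = Ce^(6e^x)
Applying IC y(0) = 3:
Particular solution: y = 3e^(6(e^x - 1))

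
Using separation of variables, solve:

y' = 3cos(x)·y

Separating variables and integrating:
ln|y| = 3sin(x) + C

General solution: y = Ce^(3sin(x))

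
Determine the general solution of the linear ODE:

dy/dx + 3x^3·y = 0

Using integrating factor method:

General solution: y = Ce^(-3x^4/4)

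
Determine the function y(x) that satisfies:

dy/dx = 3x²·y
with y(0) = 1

General solution: y = Ce^(x³)
Applying IC y(0) = 1:
Particular solution: y = e^(x³)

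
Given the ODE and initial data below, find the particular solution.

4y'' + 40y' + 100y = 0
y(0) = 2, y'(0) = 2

General solution: y = (C₁ + C₂x)e^(-5x)
Repeated root r = -5
Applying ICs: C₁ = 2, C₂ = 12
Particular solution: y = (2 + 12x)e^(-5x)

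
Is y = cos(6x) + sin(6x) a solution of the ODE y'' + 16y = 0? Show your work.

Verification:
y'' = -36cos(6x) - 36sin(6x)
y'' + 16y ≠ 0 (frequency mismatch: got 36 instead of 16)

No, it is not a solution.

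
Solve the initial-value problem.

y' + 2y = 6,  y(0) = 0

General solution: y = 3 + Ce^(-2x)
Applying y(0) = 0: C = 0 - 3 = -3
Particular solution: y = 3 - 3e^(-2x)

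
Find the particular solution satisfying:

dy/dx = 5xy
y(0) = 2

General solution: y = Ce^(5x²/2)
Applying IC y(0) = 2:
Particular solution: y = 2e^(5x²/2)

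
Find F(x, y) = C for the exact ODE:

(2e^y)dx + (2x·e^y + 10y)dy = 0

Verify exactness: ∂M/∂y = ∂N/∂x ✓
Find F(x,y) such that ∂F/∂x = M, ∂F/∂y = N
Solution: 2x·e^y + 5y² = C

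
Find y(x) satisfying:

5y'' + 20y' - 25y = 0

Characteristic equation: 5r² + 20r - 25 = 0
Divide by 5: r² + 4r - 5 = 0
Roots: r = 1, -5 (distinct real)
General solution: y = C₁e^x + C₂e^(-5x)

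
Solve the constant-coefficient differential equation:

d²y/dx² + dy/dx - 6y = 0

Characteristic equation: r² + r - 6 = 0
Roots: r = 2, -3 (distinct real)
General solution: y = C₁e^(2x) + C₂e^(-3x)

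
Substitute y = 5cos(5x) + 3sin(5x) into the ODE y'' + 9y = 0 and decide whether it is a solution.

Verification:
y'' = -125cos(5x) - 75sin(5x)
y'' + 9y ≠ 0 (frequency mismatch: got 25 instead of 9)

No, it is not a solution.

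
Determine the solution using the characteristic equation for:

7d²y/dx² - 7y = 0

Characteristic equation: 7r² - 7 = 0
Divide by 7: r² - 1 = 0
Roots: r = 1, -1 (distinct real)
General solution: y = C₁e^x + C₂e^(-x)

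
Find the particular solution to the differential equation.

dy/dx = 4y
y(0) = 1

General solution: y = Ce^(4x)
Applying IC y(0) = 1:
Particular solution: y = e^(4x)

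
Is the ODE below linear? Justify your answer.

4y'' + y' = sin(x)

Yes. Linear (y and its derivatives appear to the first power only, no products of y terms)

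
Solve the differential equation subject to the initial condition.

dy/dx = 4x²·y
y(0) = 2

General solution: y = Ce^(4x³/3)
Applying IC y(0) = 2:
Particular solution: y = 2e^(4x³/3)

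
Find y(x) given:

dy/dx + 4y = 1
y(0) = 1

General solution: y = 1/4 + Ce^(-4x)
Applying y(0) = 1: C = 1 - 1/4 = 3/4
Particular solution: y = 1/4 + (3/4)e^(-4x)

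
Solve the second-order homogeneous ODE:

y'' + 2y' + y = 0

Characteristic equation: r² + 2r + 1 = 0
Factored: (r + 1)² = 0
Repeated root: r = -1
General solution: y = (C₁ + C₂x)e^(-x)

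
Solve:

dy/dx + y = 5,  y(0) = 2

General solution: y = 5 + Ce^(-x)
Applying y(0) = 2: C = 2 - 5 = -3
Particular solution: y = 5 - 3e^(-x)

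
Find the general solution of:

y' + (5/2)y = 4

Using integrating factor method:

General solution: y = 8/5 + Ce^(-5x/2)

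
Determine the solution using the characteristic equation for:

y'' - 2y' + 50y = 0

Characteristic equation: r² - 2r + 50 = 0
Roots: r = 1 ± 7i (complex conjugates)
General solution: y = e^x(C₁cos(7x) + C₂sin(7x))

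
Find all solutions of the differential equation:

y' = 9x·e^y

Separating variables and integrating:
-e^(-y) = 9x²/2 + C

General solution: y = -ln(C - 9x²/2)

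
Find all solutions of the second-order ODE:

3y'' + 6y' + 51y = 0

Characteristic equation: 3r² + 6r + 51 = 0
Divide by 3: r² + 2r + 17 = 0
Roots: r = -1 ± 4i (complex conjugates)
General solution: y = e^(-x)(C₁cos(4x) + C₂sin(4x))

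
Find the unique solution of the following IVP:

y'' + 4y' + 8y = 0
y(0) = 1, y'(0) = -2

General solution: y = e^(-2x)(C₁cos(2x) + C₂sin(2x))
Complex roots r = -2 ± 2i
Applying ICs: C₁ = 1, C₂ = 0
Particular solution: y = e^(-2x)(cos(2x))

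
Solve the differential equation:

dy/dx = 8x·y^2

Separating variables and integrating:
-1/y = 4x^2 + C

General solution: y^-1 = -4x^2 + C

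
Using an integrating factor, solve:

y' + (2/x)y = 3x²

Using integrating factor method:

General solution: y = (3/5)x^3 + Cx^(-2)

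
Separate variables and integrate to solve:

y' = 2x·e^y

Separating variables and integrating:
-e^(-y) = x² + C

General solution: y = -ln(C - x²)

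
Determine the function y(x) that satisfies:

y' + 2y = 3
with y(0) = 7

General solution: y = 3/2 + Ce^(-2x)
Applying y(0) = 7: C = 7 - 3/2 = 11/2
Particular solution: y = 3/2 + (11/2)e^(-2x)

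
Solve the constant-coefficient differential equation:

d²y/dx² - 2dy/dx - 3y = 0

Characteristic equation: r² - 2r - 3 = 0
Roots: r = 3, -1 (distinct real)
General solution: y = C₁e^(3x) + C₂e^(-x)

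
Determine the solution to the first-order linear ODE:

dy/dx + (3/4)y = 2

Using integrating factor method:

General solution: y = 8/3 + Ce^(-3x/4)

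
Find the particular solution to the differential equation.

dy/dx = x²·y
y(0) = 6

General solution: y = Ce^(x³/3)
Applying IC y(0) = 6:
Particular solution: y = 6e^(x³/3)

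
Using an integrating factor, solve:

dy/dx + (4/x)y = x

Using integrating factor method:

General solution: y = (1/6)x^2 + Cx^(-4)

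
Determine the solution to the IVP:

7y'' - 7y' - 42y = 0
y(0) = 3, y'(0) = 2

General solution: y = C₁e^(3x) + C₂e^(-2x)
Applying ICs: C₁ = 8/5, C₂ = 7/5
Particular solution: y = (8/5)e^(3x) + (7/5)e^(-2x)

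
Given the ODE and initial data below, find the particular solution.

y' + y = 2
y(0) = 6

General solution: y = 2 + Ce^(-x)
Applying y(0) = 6: C = 6 - 2 = 4
Particular solution: y = 2 + 4e^(-x)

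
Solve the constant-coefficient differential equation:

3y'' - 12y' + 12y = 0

Characteristic equation: 3r² - 12r + 12 = 0
Divide by 3: r² - 4r + 4 = 0
Factored: (r - 2)² = 0
Repeated root: r = 2
General solution: y = (C₁ + C₂x)e^(2x)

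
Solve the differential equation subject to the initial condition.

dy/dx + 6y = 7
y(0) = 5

General solution: y = 7/6 + Ce^(-6x)
Applying y(0) = 5: C = 5 - 7/6 = 23/6
Particular solution: y = 7/6 + (23/6)e^(-6x)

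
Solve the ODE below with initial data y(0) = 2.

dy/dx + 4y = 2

General solution: y = 1/2 + Ce^(-4x)
Applying y(0) = 2: C = 2 - 1/2 = 3/2
Particular solution: y = 1/2 + (3/2)e^(-4x)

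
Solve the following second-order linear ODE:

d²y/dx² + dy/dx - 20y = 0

Characteristic equation: r² + r - 20 = 0
Roots: r = 4, -5 (distinct real)
General solution: y = C₁e^(4x) + C₂e^(-5x)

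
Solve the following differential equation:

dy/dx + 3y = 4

Using integrating factor method:

General solution: y = 4/3 + Ce^(-3x)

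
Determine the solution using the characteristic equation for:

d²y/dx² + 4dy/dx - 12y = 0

Characteristic equation: r² + 4r - 12 = 0
Roots: r = 2, -6 (distinct real)
General solution: y = C₁e^(2x) + C₂e^(-6x)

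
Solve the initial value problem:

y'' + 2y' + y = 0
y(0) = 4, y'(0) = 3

General solution: y = (C₁ + C₂x)e^(-x)
Repeated root r = -1
Applying ICs: C₁ = 4, C₂ = 7
Particular solution: y = (4 + 7x)e^(-x)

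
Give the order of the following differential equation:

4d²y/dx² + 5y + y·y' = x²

The order is 2 (highest derivative is of order 2).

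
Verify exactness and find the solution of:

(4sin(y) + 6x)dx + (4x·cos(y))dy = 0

Verify exactness: ∂M/∂y = ∂N/∂x ✓
Find F(x,y) such that ∂F/∂x = M, ∂F/∂y = N
Solution: 4x·sin(y) + 3x² = C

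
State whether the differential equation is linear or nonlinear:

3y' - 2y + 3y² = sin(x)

Nonlinear (y² term)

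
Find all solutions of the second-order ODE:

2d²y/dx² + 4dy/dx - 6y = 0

Characteristic equation: 2r² + 4r - 6 = 0
Divide by 2: r² + 2r - 3 = 0
Roots: r = 1, -3 (distinct real)
General solution: y = C₁e^x + C₂e^(-3x)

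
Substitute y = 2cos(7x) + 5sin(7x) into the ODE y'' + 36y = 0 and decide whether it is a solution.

Verification:
y'' = -98cos(7x) - 245sin(7x)
y'' + 36y ≠ 0 (frequency mismatch: got 49 instead of 36)

No, it is not a solution.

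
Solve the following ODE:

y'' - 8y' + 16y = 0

Characteristic equation: r² - 8r + 16 = 0
Factored: (r - 4)² = 0
Repeated root: r = 4
General solution: y = (C₁ + C₂x)e^(4x)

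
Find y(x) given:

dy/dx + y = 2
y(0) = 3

General solution: y = 2 + Ce^(-x)
Applying y(0) = 3: C = 3 - 2 = 1
Particular solution: y = 2 + e^(-x)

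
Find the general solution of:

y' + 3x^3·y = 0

Using integrating factor method:

General solution: y = Ce^(-3x^4/4)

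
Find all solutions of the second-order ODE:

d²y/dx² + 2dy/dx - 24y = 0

Characteristic equation: r² + 2r - 24 = 0
Roots: r = 4, -6 (distinct real)
General solution: y = C₁e^(4x) + C₂e^(-6x)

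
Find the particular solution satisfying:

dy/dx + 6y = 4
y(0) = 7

General solution: y = 2/3 + Ce^(-6x)
Applying y(0) = 7: C = 7 - 2/3 = 19/3
Particular solution: y = 2/3 + (19/3)e^(-6x)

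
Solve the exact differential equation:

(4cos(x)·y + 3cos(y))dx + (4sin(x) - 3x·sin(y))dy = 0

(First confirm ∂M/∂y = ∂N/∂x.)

Verify exactness: ∂M/∂y = ∂N/∂x ✓
Find F(x,y) such that ∂F/∂x = M, ∂F/∂y = N
Solution: 4sin(x)·y + 3x·cos(y) = C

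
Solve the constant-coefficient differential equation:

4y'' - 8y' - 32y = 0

Characteristic equation: 4r² - 8r - 32 = 0
Divide by 4: r² - 2r - 8 = 0
Roots: r = 4, -2 (distinct real)
General solution: y = C₁e^(4x) + C₂e^(-2x)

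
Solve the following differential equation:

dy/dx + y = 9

Using integrating factor method:

General solution: y = 9 + Ce^(-x)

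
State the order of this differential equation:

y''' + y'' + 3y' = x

The order is 3 (highest derivative is of order 3).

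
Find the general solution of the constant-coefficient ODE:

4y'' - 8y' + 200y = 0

Characteristic equation: 4r² - 8r + 200 = 0
Divide by 4: r² - 2r + 50 = 0
Roots: r = 1 ± 7i (complex conjugates)
General solution: y = e^x(C₁cos(7x) + C₂sin(7x))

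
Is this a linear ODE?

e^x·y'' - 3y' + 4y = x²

Yes. Linear (y and its derivatives appear to the first power only, no products of y terms)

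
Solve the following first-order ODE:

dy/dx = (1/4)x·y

Separating variables and integrating:
ln|y| = x^2/8 + C

General solution: y = Ce^(x^2/8)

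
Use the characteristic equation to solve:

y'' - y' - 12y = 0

Characteristic equation: r² - r - 12 = 0
Roots: r = 4, -3 (distinct real)
General solution: y = C₁e^(4x) + C₂e^(-3x)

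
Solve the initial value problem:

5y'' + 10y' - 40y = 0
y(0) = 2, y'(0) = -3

General solution: y = C₁e^(2x) + C₂e^(-4x)
Applying ICs: C₁ = 5/6, C₂ = 7/6
Particular solution: y = (5/6)e^(2x) + (7/6)e^(-4x)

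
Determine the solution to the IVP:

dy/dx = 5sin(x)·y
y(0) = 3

General solution: y = Ce^(-5cos(x))
Applying IC y(0) = 3:
Particular solution: y = 3e^(5(1-cos(x)))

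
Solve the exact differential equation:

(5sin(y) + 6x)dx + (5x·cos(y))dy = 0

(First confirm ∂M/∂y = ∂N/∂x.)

Verify exactness: ∂M/∂y = ∂N/∂x ✓
Find F(x,y) such that ∂F/∂x = M, ∂F/∂y = N
Solution: 5x·sin(y) + 3x² = C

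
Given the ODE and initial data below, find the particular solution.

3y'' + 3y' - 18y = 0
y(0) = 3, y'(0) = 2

General solution: y = C₁e^(2x) + C₂e^(-3x)
Applying ICs: C₁ = 11/5, C₂ = 4/5
Particular solution: y = (11/5)e^(2x) + (4/5)e^(-3x)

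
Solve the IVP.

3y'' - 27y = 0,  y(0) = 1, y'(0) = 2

General solution: y = C₁e^(3x) + C₂e^(-3x)
Applying ICs: C₁ = 5/6, C₂ = 1/6
Particular solution: y = (5/6)e^(3x) + (1/6)e^(-3x)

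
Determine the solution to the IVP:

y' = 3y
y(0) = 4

General solution: y = Ce^(3x)
Applying IC y(0) = 4:
Particular solution: y = 4e^(3x)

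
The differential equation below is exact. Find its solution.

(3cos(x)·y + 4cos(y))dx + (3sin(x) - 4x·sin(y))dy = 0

Verify exactness: ∂M/∂y = ∂N/∂x ✓
Find F(x,y) such that ∂F/∂x = M, ∂F/∂y = N
Solution: 3sin(x)·y + 4x·cos(y) = C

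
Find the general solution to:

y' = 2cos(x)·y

Separating variables and integrating:
ln|y| = 2sin(x) + C

General solution: y = Ce^(2sin(x))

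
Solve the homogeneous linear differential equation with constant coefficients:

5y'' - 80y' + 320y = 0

Characteristic equation: 5r² - 80r + 320 = 0
Divide by 5: r² - 16r + 64 = 0
Factored: (r - 8)² = 0
Repeated root: r = 8
General solution: y = (C₁ + C₂x)e^(8x)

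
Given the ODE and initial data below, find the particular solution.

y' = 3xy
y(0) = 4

General solution: y = Ce^(3x²/2)
Applying IC y(0) = 4:
Particular solution: y = 4e^(3x²/2)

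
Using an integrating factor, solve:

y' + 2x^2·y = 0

Using integrating factor method:

General solution: y = Ce^(-2x^3/3)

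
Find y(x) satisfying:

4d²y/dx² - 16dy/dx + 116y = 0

Characteristic equation: 4r² - 16r + 116 = 0
Divide by 4: r² - 4r + 29 = 0
Roots: r = 2 ± 5i (complex conjugates)
General solution: y = e^(2x)(C₁cos(5x) + C₂sin(5x))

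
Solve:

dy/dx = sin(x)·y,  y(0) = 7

General solution: y = Ce^(-cos(x))
Applying IC y(0) = 7:
Particular solution: y = 7e^(1-cos(x))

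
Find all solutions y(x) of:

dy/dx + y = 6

Using integrating factor method:

General solution: y = 6 + Ce^(-x)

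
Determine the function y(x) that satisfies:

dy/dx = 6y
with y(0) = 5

General solution: y = Ce^(6x)
Applying IC y(0) = 5:
Particular solution: y = 5e^(6x)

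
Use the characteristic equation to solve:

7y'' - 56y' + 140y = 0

Characteristic equation: 7r² - 56r + 140 = 0
Divide by 7: r² - 8r + 20 = 0
Roots: r = 4 ± 2i (complex conjugates)
General solution: y = e^(4x)(C₁cos(2x) + C₂sin(2x))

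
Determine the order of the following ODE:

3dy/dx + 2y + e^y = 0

The order is 1 (highest derivative is of order 1).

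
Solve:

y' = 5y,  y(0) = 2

General solution: y = Ce^(5x)
Applying IC y(0) = 2:
Particular solution: y = 2e^(5x)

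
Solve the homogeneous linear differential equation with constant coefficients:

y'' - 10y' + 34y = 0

Characteristic equation: r² - 10r + 34 = 0
Roots: r = 5 ± 3i (complex conjugates)
General solution: y = e^(5x)(C₁cos(3x) + C₂sin(3x))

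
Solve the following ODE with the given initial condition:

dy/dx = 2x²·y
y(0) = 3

General solution: y = Ce^(2x³/3)
Applying IC y(0) = 3:
Particular solution: y = 3e^(2x³/3)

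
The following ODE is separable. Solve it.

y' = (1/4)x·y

Separating variables and integrating:
ln|y| = x^2/8 + C

General solution: y = Ce^(x^2/8)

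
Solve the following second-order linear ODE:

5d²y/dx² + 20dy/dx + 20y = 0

Characteristic equation: 5r² + 20r + 20 = 0
Divide by 5: r² + 4r + 4 = 0
Factored: (r + 2)² = 0
Repeated root: r = -2
General solution: y = (C₁ + C₂x)e^(-2x)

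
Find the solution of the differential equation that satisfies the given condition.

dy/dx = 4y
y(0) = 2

General solution: y = Ce^(4x)
Applying IC y(0) = 2:
Particular solution: y = 2e^(4x)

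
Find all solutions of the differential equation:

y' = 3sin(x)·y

Separating variables and integrating:
ln|y| = -3cos(x) + C

General solution: y = Ce^(-3cos(x))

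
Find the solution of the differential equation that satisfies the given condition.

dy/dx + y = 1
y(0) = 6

General solution: y = 1 + Ce^(-x)
Applying y(0) = 6: C = 6 - 1 = 5
Particular solution: y = 1 + 5e^(-x)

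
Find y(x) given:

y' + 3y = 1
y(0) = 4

General solution: y = 1/3 + Ce^(-3x)
Applying y(0) = 4: C = 4 - 1/3 = 11/3
Particular solution: y = 1/3 + (11/3)e^(-3x)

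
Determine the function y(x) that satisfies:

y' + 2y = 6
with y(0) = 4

General solution: y = 3 + Ce^(-2x)
Applying y(0) = 4: C = 4 - 3 = 1
Particular solution: y = 3 + e^(-2x)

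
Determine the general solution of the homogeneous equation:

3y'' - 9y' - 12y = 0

Characteristic equation: 3r² - 9r - 12 = 0
Divide by 3: r² - 3r - 4 = 0
Roots: r = 4, -1 (distinct real)
General solution: y = C₁e^(4x) + C₂e^(-x)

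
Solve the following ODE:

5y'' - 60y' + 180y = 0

Characteristic equation: 5r² - 60r + 180 = 0
Divide by 5: r² - 12r + 36 = 0
Factored: (r - 6)² = 0
Repeated root: r = 6
General solution: y = (C₁ + C₂x)e^(6x)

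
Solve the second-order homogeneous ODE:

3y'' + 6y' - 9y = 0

Characteristic equation: 3r² + 6r - 9 = 0
Divide by 3: r² + 2r - 3 = 0
Roots: r = 1, -3 (distinct real)
General solution: y = C₁e^x + C₂e^(-3x)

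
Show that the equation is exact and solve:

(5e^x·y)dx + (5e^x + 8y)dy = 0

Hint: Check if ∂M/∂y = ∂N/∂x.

Verify exactness: ∂M/∂y = ∂N/∂x ✓
Find F(x,y) such that ∂F/∂x = M, ∂F/∂y = N
Solution: 5e^x·y + 4y² = C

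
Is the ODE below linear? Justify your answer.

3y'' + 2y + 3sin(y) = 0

No. Nonlinear (sin(y) is nonlinear in y)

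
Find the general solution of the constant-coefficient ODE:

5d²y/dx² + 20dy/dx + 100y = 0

Characteristic equation: 5r² + 20r + 100 = 0
Divide by 5: r² + 4r + 20 = 0
Roots: r = -2 ± 4i (complex conjugates)
General solution: y = e^(-2x)(C₁cos(4x) + C₂sin(4x))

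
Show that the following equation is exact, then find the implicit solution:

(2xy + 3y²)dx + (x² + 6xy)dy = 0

Verify exactness: ∂M/∂y = ∂N/∂x ✓
Find F(x,y) such that ∂F/∂x = M, ∂F/∂y = N
Solution: x²y + 3xy² = C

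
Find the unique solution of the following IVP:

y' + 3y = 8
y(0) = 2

General solution: y = 8/3 + Ce^(-3x)
Applying y(0) = 2: C = 2 - 8/3 = -2/3
Particular solution: y = 8/3 - (2/3)e^(-3x)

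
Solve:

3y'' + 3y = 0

Characteristic equation: 3r² + 3 = 0
Divide by 3: r² + 1 = 0
Roots: r = ±i (complex conjugates)
General solution: y = C₁cos(x) + C₂sin(x)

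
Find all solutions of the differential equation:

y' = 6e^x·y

Separating variables and integrating:
ln|y| = 6e^x + C

General solution: y = Ce^(6e^x)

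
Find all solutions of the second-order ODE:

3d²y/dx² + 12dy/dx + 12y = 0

Characteristic equation: 3r² + 12r + 12 = 0
Divide by 3: r² + 4r + 4 = 0
Factored: (r + 2)² = 0
Repeated root: r = -2
General solution: y = (C₁ + C₂x)e^(-2x)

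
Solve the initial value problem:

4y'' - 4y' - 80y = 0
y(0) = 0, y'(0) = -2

General solution: y = C₁e^(5x) + C₂e^(-4x)
Applying ICs: C₁ = -2/9, C₂ = 2/9
Particular solution: y = -(2/9)e^(5x) + (2/9)e^(-4x)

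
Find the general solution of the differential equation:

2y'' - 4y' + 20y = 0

Characteristic equation: 2r² - 4r + 20 = 0
Divide by 2: r² - 2r + 10 = 0
Roots: r = 1 ± 3i (complex conjugates)
General solution: y = e^x(C₁cos(3x) + C₂sin(3x))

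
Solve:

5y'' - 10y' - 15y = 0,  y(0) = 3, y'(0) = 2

General solution: y = C₁e^(3x) + C₂e^(-x)
Applying ICs: C₁ = 5/4, C₂ = 7/4
Particular solution: y = (5/4)e^(3x) + (7/4)e^(-x)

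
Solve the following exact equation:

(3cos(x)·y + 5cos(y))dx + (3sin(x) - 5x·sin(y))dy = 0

Verify exactness: ∂M/∂y = ∂N/∂x ✓
Find F(x,y) such that ∂F/∂x = M, ∂F/∂y = N
Solution: 3sin(x)·y + 5x·cos(y) = C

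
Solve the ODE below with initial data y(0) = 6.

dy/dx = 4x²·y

General solution: y = Ce^(4x³/3)
Applying IC y(0) = 6:
Particular solution: y = 6e^(4x³/3)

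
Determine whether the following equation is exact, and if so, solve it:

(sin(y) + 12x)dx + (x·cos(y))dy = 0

Verify exactness: ∂M/∂y = ∂N/∂x ✓
Find F(x,y) such that ∂F/∂x = M, ∂F/∂y = N
Solution: x·sin(y) + 6x² = C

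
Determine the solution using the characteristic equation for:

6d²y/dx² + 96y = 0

Characteristic equation: 6r² + 96 = 0
Divide by 6: r² + 16 = 0
Roots: r = ±4i (complex conjugates)
General solution: y = C₁cos(4x) + C₂sin(4x)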